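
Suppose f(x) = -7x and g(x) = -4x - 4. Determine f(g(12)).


364


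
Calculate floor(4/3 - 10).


4/3 = 1.3333
1.3333 - 10 = -8.6667
floor(-8.6667) = -9

-9


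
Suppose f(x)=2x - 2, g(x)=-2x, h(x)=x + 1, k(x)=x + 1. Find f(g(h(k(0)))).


-10


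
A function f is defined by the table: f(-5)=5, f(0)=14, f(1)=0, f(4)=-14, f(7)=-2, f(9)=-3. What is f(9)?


Reading from the table at x = 9

-3


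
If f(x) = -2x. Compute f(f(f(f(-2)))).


f(-2) = 4
f(4) = -8
f(-8) = 16
f(16) = -32

-32


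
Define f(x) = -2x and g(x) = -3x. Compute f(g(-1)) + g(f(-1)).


f(g(-1)) = -6
g(f(-1)) = -6
Sum = -12

-12


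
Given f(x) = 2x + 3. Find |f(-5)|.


f(-5) = -7
|-7| = 7

7


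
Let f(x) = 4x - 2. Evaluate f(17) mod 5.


f(17) = 66
66 mod 5 = 1

1


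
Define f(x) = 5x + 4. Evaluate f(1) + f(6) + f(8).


87


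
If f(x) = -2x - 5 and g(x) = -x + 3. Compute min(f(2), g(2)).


f(2) = -9
g(2) = 1
min = -9

-9


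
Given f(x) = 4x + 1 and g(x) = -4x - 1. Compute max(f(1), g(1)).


5


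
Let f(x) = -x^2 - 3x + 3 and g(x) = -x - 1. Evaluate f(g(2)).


g(2) = -3
f(-3) = (-1)*(-3)^2 - 3*(-3) + 3 = 3

3


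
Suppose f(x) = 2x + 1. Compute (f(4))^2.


f(4) = 9
(9)^2 = 81

81


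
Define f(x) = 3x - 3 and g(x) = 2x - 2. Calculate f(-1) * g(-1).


f(-1) = -6
g(-1) = -4
Product = 24

24


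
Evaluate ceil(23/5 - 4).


23/5 = 4.6
4.6 - 4 = 0.6
ceil(0.6) = 1

1


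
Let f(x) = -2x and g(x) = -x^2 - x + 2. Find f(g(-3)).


8


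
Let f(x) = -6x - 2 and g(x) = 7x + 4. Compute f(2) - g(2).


f(2) = -14
g(2) = 18
Difference = -32

-32


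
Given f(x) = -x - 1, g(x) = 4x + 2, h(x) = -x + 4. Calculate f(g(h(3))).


h(3) = 1
g(1) = 6
f(6) = -7

-7


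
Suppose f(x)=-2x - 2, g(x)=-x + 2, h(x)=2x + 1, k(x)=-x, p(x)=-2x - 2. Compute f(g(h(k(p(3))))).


p(3) = -8
k(-8) = 8
h(8) = 17
g(17) = -15
f(-15) = 28

28


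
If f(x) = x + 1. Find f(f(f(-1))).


f(-1) = 0
f(0) = 1
f(1) = 2

2


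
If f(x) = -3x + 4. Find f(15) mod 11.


f(15) = -41
-41 mod 11 = 3

3


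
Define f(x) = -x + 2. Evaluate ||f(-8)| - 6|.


f(-8) = 10
|10| = 10
|10 - 6| = 4

4


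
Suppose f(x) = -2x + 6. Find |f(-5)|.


f(-5) = 16
|16| = 16

16


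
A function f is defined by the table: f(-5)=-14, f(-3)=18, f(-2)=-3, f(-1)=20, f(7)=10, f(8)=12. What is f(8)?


Reading from the table at x = 8

12


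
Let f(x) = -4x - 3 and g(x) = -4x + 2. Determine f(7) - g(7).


f(7) = -31
g(7) = -26
Difference = -5

-5


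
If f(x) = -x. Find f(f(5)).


f(5) = -5
f(-5) = 5

5


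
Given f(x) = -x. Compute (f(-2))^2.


f(-2) = 2
(2)^2 = 4

4


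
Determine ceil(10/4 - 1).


10/4 = 2.5
2.5 - 1 = 1.5
ceil(1.5) = 2

2


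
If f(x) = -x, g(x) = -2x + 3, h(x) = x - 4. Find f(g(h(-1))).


-13


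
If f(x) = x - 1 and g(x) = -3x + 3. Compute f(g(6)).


-16


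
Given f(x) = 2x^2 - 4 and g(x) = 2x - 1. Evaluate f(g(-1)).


g(-1) = -3
f(-3) = 2*(-3)^2 - 4 = 14

14


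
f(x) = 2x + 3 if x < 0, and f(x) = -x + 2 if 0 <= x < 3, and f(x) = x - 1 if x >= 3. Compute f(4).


4 satisfies x >= 3
f(4) = 3

3


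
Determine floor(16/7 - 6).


16/7 = 2.2857
2.2857 - 6 = -3.7143
floor(-3.7143) = -4

-4


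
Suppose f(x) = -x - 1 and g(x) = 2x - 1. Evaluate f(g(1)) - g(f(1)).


3


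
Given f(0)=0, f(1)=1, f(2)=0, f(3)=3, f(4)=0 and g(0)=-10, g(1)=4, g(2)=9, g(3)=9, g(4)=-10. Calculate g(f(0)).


f(0) = 0
g(0) = -10

-10


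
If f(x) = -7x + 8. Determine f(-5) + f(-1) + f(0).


f(-5) = 43
f(-1) = 15
f(0) = 8
Sum = 66

66


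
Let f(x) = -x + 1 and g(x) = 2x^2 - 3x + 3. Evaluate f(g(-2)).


-16


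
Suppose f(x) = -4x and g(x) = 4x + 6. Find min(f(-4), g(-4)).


f(-4) = 16
g(-4) = -10
min = -10

-10


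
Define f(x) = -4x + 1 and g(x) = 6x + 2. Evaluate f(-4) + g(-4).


f(-4) = 17
g(-4) = -22
Sum = -5

-5


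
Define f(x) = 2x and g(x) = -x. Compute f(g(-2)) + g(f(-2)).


f(g(-2)) = 4
g(f(-2)) = 4
Sum = 8

8


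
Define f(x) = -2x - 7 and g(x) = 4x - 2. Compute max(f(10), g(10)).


38


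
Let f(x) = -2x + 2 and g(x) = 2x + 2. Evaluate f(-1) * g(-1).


f(-1) = 4
g(-1) = 0
Product = 0

0


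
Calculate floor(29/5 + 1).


29/5 = 5.8
5.8 + 1 = 6.8
floor(6.8) = 6

6


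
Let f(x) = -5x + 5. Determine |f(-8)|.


f(-8) = 45
|45| = 45

45


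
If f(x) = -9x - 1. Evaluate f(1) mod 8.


f(1) = -10
-10 mod 8 = 6

6


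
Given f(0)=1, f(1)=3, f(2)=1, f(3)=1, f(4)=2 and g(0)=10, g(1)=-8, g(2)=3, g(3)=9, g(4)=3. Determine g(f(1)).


f(1) = 3
g(3) = 9

9


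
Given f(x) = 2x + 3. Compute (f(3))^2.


81


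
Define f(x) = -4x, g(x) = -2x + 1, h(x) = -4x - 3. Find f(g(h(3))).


-124


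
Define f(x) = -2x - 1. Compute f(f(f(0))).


-3


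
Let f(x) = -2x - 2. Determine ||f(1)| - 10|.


f(1) = -4
|-4| = 4
|4 - 10| = 6

6


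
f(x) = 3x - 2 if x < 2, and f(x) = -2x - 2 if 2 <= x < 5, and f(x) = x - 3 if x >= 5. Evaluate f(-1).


-1 satisfies x < 2
f(-1) = -5

-5


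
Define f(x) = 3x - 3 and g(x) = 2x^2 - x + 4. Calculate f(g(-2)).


g(-2) = 14
f(14) = 39

39


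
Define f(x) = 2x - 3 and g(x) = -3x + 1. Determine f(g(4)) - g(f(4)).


f(g(4)) = -25
g(f(4)) = -14
Difference = -11

-11


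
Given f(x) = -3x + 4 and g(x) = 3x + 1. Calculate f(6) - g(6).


f(6) = -14
g(6) = 19
Difference = -33

-33


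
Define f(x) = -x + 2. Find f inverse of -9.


Solve -x + 2 = -9
x = (-9 - 2) / (-1) = 11

11


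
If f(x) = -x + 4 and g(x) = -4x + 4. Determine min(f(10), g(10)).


f(10) = -6
g(10) = -36
min = -36

-36


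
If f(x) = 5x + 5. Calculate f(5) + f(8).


f(5) = 30
f(8) = 45
Sum = 75

75


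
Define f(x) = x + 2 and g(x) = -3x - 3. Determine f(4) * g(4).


-90


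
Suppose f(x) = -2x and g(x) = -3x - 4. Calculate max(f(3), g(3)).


-6


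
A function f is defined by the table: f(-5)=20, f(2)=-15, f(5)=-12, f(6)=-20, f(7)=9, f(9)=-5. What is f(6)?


Reading from the table at x = 6

-20


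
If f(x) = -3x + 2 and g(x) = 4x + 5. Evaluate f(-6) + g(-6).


1


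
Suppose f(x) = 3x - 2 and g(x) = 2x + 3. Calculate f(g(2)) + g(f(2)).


30


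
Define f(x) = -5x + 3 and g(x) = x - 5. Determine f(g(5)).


g(5) = 0
f(0) = 3

3


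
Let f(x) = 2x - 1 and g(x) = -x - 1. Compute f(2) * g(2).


f(2) = 3
g(2) = -3
Product = -9

-9


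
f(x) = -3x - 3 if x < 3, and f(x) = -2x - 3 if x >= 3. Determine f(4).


4 satisfies x >= 3
f(4) = -11

-11


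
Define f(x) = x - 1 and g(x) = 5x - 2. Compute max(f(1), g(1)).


f(1) = 0
g(1) = 3
max = 3

3


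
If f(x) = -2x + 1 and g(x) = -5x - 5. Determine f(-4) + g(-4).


f(-4) = 9
g(-4) = 15
Sum = 24

24


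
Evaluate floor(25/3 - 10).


25/3 = 8.3333
8.3333 - 10 = -1.6667
floor(-1.6667) = -2

-2


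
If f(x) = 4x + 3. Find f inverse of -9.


Solve 4x + 3 = -9
x = (-9 - 3) / 4 = -3

-3


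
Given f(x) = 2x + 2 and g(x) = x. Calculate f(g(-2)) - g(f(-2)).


f(g(-2)) = -2
g(f(-2)) = -2
Difference = 0

0


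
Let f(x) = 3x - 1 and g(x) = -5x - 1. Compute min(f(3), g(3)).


-16


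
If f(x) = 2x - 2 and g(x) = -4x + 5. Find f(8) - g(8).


41


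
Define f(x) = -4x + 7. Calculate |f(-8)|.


f(-8) = 39
|39| = 39

39


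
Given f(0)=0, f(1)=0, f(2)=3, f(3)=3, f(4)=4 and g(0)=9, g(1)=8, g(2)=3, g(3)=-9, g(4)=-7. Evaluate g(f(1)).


f(1) = 0
g(0) = 9

9


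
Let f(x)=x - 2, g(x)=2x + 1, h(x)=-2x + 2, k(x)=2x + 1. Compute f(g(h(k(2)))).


-17


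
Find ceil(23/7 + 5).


23/7 = 3.2857
3.2857 + 5 = 8.2857
ceil(8.2857) = 9

9


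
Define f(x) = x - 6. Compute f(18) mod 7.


f(18) = 12
12 mod 7 = 5

5


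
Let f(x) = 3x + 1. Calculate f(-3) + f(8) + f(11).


f(-3) = -8
f(8) = 25
f(11) = 34
Sum = 51

51


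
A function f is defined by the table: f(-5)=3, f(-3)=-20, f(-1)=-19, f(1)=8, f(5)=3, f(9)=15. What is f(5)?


Reading from the table at x = 5

3


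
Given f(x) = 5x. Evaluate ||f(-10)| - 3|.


f(-10) = -50
|-50| = 50
|50 - 3| = 47

47


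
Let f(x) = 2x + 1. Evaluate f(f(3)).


f(3) = 7
f(7) = 15

15


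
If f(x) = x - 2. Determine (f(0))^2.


f(0) = -2
(-2)^2 = 4

4


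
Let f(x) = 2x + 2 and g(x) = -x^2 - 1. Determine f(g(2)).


g(2) = -5
f(-5) = -8

-8


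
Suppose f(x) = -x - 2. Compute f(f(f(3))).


f(3) = -5
f(-5) = 3
f(3) = -5

-5


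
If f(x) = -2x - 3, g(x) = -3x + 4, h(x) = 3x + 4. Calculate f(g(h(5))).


103


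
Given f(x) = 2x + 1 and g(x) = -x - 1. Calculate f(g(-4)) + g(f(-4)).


f(g(-4)) = 7
g(f(-4)) = 6
Sum = 13

13


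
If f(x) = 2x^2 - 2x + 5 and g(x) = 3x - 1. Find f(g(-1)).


45


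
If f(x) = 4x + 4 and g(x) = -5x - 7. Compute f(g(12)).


g(12) = -67
f(-67) = -264

-264


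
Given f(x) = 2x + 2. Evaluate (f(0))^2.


f(0) = 2
(2)^2 = 4

4


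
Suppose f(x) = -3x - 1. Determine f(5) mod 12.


f(5) = -16
-16 mod 12 = 8

8


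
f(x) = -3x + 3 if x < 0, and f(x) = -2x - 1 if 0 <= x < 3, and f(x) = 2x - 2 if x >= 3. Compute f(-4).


-4 satisfies x < 0
f(-4) = 15

15


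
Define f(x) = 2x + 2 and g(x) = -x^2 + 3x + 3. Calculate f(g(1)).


g(1) = 5
f(5) = 12

12


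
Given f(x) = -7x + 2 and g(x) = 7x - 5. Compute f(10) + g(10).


-3


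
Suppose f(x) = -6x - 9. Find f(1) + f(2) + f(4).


f(1) = -15
f(2) = -21
f(4) = -33
Sum = -69

-69


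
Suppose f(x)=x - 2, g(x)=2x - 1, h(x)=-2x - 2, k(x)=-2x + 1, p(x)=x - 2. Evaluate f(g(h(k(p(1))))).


p(1) = -1
k(-1) = 3
h(3) = -8
g(-8) = -17
f(-17) = -19

-19


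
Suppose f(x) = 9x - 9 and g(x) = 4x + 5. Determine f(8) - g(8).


f(8) = 63
g(8) = 37
Difference = 26

26


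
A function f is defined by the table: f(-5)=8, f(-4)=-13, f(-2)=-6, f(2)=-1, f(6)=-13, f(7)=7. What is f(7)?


7


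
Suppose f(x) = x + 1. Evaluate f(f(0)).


2


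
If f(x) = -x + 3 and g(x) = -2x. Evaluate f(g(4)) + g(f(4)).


f(g(4)) = 11
g(f(4)) = 2
Sum = 13

13


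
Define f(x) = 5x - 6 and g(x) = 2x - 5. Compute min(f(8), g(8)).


f(8) = 34
g(8) = 11
min = 11

11


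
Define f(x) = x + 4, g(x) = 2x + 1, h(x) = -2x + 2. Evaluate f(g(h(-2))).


h(-2) = 6
g(6) = 13
f(13) = 17

17


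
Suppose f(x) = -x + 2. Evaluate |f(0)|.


f(0) = 2
|2| = 2

2


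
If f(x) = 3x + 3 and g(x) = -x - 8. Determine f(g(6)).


g(6) = -14
f(-14) = -39

-39


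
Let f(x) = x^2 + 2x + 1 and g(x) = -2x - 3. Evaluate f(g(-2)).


g(-2) = 1
f(1) = 1*(1)^2 + 2*(1) + 1 = 4

4


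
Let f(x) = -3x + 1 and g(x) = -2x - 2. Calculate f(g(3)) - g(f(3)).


f(g(3)) = 25
g(f(3)) = 14
Difference = 11

11


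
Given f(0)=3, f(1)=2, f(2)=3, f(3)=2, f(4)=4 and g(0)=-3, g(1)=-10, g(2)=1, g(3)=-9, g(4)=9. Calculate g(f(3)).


f(3) = 2
g(2) = 1

1


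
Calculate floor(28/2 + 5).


19


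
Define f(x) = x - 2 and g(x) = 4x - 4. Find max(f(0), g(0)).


-2


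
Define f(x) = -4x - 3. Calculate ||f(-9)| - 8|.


f(-9) = 33
|33| = 33
|33 - 8| = 25

25


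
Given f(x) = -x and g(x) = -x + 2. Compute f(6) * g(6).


f(6) = -6
g(6) = -4
Product = 24

24


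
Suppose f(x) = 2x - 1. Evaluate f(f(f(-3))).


-31


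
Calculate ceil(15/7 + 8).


15/7 = 2.1429
2.1429 + 8 = 10.1429
ceil(10.1429) = 11

11


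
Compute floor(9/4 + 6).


9/4 = 2.25
2.25 + 6 = 8.25
floor(8.25) = 8

8


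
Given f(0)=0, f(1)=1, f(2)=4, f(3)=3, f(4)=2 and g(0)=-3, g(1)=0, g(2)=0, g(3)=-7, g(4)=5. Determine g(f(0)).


f(0) = 0
g(0) = -3

-3


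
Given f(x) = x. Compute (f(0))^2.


f(0) = 0
(0)^2 = 0

0


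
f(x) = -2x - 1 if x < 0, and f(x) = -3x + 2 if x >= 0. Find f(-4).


-4 satisfies x < 0
f(-4) = 7

7


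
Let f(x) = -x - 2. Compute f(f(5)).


5


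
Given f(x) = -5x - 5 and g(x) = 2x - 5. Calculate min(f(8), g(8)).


f(8) = -45
g(8) = 11
min = -45

-45


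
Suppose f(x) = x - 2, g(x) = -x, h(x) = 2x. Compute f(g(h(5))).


h(5) = 10
g(10) = -10
f(-10) = -12

-12


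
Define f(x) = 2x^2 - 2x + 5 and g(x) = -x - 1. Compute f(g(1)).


17


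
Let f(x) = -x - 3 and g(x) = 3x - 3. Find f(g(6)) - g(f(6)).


f(g(6)) = -18
g(f(6)) = -30
Difference = 12

12


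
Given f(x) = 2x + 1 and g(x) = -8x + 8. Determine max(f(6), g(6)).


f(6) = 13
g(6) = -40
max = 13

13


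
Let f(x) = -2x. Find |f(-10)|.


f(-10) = 20
|20| = 20

20


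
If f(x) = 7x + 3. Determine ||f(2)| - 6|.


f(2) = 17
|17| = 17
|17 - 6| = 11

11


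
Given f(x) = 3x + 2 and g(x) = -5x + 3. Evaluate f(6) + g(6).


f(6) = 20
g(6) = -27
Sum = -7

-7


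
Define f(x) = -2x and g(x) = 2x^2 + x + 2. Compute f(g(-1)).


g(-1) = 3
f(3) = -6

-6


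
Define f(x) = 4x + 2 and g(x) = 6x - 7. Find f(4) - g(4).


1


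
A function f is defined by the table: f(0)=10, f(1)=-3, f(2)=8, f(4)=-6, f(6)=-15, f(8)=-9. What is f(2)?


Reading from the table at x = 2

8


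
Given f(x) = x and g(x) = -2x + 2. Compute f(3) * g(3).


f(3) = 3
g(3) = -4
Product = -12

-12


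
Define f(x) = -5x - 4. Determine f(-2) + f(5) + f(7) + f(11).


f(-2) = 6
f(5) = -29
f(7) = -39
f(11) = -59
Sum = -121

-121


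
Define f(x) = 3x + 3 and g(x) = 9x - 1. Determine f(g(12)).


324


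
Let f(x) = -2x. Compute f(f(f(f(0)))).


0


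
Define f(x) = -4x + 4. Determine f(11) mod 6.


f(11) = -40
-40 mod 6 = 2

2


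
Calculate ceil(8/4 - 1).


8/4 = 2
2 - 1 = 1
ceil(1) = 1

1


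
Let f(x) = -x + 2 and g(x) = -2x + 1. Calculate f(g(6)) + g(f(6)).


f(g(6)) = 13
g(f(6)) = 9
Sum = 22

22


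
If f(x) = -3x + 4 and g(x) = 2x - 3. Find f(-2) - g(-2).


f(-2) = 10
g(-2) = -7
Difference = 17

17


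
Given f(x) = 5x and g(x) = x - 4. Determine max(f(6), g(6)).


30


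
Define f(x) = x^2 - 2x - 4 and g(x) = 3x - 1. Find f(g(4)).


g(4) = 11
f(11) = 1*(11)^2 - 2*(11) - 4 = 95

95


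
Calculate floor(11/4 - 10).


11/4 = 2.75
2.75 - 10 = -7.25
floor(-7.25) = -8

-8


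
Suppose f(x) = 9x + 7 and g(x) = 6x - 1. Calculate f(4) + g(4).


f(4) = 43
g(4) = 23
Sum = 66

66


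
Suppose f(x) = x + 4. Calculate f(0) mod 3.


f(0) = 4
4 mod 3 = 1

1


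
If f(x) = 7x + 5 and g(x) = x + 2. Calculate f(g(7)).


g(7) = 9
f(9) = 68

68


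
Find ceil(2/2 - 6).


2/2 = 1
1 - 6 = -5
ceil(-5) = -5

-5


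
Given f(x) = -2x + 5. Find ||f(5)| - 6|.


f(5) = -5
|-5| = 5
|5 - 6| = 1

1


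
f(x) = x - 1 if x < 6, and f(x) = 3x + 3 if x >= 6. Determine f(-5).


-6


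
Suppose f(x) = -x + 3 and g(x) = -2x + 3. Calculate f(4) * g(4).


f(4) = -1
g(4) = -5
Product = 5

5


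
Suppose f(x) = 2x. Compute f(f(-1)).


f(-1) = -2
f(-2) = -4

-4


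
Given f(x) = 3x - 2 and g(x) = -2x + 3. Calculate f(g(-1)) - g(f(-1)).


f(g(-1)) = 13
g(f(-1)) = 13
Difference = 0

0


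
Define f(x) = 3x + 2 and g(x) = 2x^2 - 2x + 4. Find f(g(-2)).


g(-2) = 16
f(16) = 50

50


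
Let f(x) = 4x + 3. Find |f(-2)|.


f(-2) = -5
|-5| = 5

5


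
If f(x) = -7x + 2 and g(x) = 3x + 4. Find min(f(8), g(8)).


f(8) = -54
g(8) = 28
min = -54

-54


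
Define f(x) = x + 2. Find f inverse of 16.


Solve x + 2 = 16
x = (16 - 2) / 1 = 14

14


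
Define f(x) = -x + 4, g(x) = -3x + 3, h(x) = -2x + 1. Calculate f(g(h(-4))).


h(-4) = 9
g(9) = -24
f(-24) = 28

28


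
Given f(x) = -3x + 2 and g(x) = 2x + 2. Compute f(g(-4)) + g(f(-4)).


f(g(-4)) = 20
g(f(-4)) = 30
Sum = 50

50


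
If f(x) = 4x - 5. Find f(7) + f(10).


f(7) = 23
f(10) = 35
Sum = 58

58


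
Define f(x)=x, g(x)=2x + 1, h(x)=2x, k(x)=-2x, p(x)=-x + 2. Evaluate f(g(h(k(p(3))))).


p(3) = -1
k(-1) = 2
h(2) = 4
g(4) = 9
f(9) = 9

9


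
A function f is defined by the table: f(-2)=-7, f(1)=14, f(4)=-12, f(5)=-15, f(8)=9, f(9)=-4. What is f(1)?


Reading from the table at x = 1

14


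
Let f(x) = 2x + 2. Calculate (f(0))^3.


f(0) = 2
(2)^3 = 8

8


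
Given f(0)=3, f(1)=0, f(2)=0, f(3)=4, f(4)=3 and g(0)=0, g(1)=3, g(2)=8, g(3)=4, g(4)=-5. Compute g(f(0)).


f(0) = 3
g(3) = 4

4


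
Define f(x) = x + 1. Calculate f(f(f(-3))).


0


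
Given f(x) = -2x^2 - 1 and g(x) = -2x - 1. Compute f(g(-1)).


g(-1) = 1
f(1) = (-2)*(1)^2 - 1 = -3

-3


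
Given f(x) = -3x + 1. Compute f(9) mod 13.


f(9) = -26
-26 mod 13 = 0

0


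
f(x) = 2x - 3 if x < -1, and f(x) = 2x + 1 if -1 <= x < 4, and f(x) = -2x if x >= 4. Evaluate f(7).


7 satisfies x >= 4
f(7) = -14

-14


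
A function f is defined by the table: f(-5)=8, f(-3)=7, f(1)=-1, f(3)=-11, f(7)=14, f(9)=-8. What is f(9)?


Reading from the table at x = 9

-8


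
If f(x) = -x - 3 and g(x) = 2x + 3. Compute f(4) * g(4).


f(4) = -7
g(4) = 11
Product = -77

-77


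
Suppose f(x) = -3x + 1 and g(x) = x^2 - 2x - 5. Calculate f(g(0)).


16


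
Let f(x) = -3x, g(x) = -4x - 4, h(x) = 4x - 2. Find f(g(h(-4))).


h(-4) = -18
g(-18) = 68
f(68) = -204

-204


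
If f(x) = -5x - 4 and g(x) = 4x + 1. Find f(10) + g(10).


f(10) = -54
g(10) = 41
Sum = -13

-13


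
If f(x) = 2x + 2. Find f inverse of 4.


Solve 2x + 2 = 4
x = (4 - 2) / 2 = 1

1


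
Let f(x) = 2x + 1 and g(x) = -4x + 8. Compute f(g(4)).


g(4) = -8
f(-8) = -15

-15


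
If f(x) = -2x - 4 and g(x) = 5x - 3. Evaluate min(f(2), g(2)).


f(2) = -8
g(2) = 7
min = -8

-8


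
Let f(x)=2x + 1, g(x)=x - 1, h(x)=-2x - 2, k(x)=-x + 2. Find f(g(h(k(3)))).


k(3) = -1
h(-1) = 0
g(0) = -1
f(-1) = -1

-1


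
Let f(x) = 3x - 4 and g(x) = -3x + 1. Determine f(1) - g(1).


f(1) = -1
g(1) = -2
Difference = 1

1


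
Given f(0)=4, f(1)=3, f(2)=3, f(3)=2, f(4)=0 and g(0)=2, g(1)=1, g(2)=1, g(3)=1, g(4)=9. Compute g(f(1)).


f(1) = 3
g(3) = 1

1


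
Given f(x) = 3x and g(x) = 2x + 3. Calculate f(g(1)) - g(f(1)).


f(g(1)) = 15
g(f(1)) = 9
Difference = 6

6


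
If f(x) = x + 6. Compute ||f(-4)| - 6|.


f(-4) = 2
|2| = 2
|2 - 6| = 4

4


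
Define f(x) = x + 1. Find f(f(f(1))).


f(1) = 2
f(2) = 3
f(3) = 4

4


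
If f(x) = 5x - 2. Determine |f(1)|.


f(1) = 3
|3| = 3

3


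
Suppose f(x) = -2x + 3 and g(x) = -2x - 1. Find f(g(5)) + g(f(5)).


f(g(5)) = 25
g(f(5)) = 13
Sum = 38

38


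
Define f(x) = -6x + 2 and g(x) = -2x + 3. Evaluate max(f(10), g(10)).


f(10) = -58
g(10) = -17
max = -17

-17


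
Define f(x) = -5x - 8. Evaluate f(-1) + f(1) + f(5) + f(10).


f(-1) = -3
f(1) = -13
f(5) = -33
f(10) = -58
Sum = -107

-107


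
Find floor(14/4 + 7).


14/4 = 3.5
3.5 + 7 = 10.5
floor(10.5) = 10

10


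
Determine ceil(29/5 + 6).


29/5 = 5.8
5.8 + 6 = 11.8
ceil(11.8) = 12

12


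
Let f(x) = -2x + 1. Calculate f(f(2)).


f(2) = -3
f(-3) = 7

7


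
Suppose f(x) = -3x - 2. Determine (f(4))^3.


f(4) = -14
(-14)^3 = -2744

-2744


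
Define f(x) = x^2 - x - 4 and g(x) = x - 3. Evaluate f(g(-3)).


g(-3) = -6
f(-6) = 1*(-6)^2 - 1*(-6) - 4 = 38

38


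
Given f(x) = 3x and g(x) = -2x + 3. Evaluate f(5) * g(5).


-105


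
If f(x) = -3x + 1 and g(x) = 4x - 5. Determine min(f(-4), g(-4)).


f(-4) = 13
g(-4) = -21
min = -21

-21


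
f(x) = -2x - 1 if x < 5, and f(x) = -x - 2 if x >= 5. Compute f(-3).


-3 satisfies x < 5
f(-3) = 5

5


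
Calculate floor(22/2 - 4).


22/2 = 11
11 - 4 = 7
floor(7) = 7

7


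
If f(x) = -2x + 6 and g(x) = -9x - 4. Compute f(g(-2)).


g(-2) = 14
f(14) = -22

-22


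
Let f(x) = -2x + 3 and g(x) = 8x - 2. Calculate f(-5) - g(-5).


f(-5) = 13
g(-5) = -42
Difference = 55

55


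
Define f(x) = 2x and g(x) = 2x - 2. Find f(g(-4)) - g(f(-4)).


f(g(-4)) = -20
g(f(-4)) = -18
Difference = -2

-2


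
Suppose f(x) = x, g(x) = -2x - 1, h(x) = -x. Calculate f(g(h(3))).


h(3) = -3
g(-3) = 5
f(5) = 5

5


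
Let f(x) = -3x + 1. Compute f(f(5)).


f(5) = -14
f(-14) = 43

43


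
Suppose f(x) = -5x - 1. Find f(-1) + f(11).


-52


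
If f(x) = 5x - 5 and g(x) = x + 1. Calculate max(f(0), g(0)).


f(0) = -5
g(0) = 1
max = 1

1


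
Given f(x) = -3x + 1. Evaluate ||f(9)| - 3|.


f(9) = -26
|-26| = 26
|26 - 3| = 23

23


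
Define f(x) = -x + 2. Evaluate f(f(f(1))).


1


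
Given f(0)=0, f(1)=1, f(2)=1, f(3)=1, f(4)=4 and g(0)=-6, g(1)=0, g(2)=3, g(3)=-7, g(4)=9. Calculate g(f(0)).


f(0) = 0
g(0) = -6

-6


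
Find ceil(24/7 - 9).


24/7 = 3.4286
3.4286 - 9 = -5.5714
ceil(-5.5714) = -5

-5


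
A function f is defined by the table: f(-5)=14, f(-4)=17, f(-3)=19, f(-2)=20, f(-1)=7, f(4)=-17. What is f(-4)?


Reading from the table at x = -4

17


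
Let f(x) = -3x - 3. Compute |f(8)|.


27


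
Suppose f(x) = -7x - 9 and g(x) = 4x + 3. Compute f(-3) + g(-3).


f(-3) = 12
g(-3) = -9
Sum = 3

3


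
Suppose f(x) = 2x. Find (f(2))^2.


f(2) = 4
(4)^2 = 16

16


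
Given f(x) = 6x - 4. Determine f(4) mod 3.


f(4) = 20
20 mod 3 = 2

2


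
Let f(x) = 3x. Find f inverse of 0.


Solve 3x = 0
x = (0) / 3 = 0

0


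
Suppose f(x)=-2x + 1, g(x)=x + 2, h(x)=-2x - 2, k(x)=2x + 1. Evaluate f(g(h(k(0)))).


k(0) = 1
h(1) = -4
g(-4) = -2
f(-2) = 5

5


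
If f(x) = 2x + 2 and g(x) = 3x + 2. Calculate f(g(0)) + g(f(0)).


f(g(0)) = 6
g(f(0)) = 8
Sum = 14

14


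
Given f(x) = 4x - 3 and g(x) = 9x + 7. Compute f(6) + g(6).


f(6) = 21
g(6) = 61
Sum = 82

82


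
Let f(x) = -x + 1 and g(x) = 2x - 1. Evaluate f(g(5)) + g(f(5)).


-17


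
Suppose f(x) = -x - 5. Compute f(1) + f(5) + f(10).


f(1) = -6
f(5) = -10
f(10) = -15
Sum = -31

-31


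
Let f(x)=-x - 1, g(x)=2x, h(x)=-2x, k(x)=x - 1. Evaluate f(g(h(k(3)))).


7


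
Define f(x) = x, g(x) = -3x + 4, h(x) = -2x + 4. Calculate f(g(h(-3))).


h(-3) = 10
g(10) = -26
f(-26) = -26

-26


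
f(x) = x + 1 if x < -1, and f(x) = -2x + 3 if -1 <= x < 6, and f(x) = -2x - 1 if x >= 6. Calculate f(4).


4 satisfies -1 <= x < 6
f(4) = -5

-5


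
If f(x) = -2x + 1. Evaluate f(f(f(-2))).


f(-2) = 5
f(5) = -9
f(-9) = 19

19


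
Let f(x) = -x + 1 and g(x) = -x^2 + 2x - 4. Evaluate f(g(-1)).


g(-1) = -7
f(-7) = 8

8


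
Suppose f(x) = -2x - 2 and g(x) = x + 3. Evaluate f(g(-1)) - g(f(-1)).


f(g(-1)) = -6
g(f(-1)) = 3
Difference = -9

-9


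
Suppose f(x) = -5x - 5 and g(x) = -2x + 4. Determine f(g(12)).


g(12) = -20
f(-20) = 95

95


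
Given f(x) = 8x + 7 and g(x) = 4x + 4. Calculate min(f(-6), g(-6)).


f(-6) = -41
g(-6) = -20
min = -41

-41


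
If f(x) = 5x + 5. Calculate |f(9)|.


f(9) = 50
|50| = 50

50


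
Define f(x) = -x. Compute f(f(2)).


2


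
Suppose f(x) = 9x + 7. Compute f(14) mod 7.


f(14) = 133
133 mod 7 = 0

0


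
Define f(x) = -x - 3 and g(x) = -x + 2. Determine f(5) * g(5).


24


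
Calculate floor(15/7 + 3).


5


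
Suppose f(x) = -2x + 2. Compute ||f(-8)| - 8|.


f(-8) = 18
|18| = 18
|18 - 8| = 10

10


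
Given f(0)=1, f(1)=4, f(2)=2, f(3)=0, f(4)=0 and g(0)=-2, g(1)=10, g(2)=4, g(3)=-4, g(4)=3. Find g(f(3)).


f(3) = 0
g(0) = -2

-2


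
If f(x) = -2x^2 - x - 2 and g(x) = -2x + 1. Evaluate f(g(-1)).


g(-1) = 3
f(3) = (-2)*(3)^2 - 1*(3) - 2 = -23

-23


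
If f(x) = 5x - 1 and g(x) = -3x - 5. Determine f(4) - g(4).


f(4) = 19
g(4) = -17
Difference = 36

36


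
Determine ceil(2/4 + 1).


2/4 = 0.5
0.5 + 1 = 1.5
ceil(1.5) = 2

2


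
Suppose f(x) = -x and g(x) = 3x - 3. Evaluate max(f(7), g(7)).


f(7) = -7
g(7) = 18
max = 18

18


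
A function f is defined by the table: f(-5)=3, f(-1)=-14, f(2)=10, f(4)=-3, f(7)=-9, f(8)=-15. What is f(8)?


-15


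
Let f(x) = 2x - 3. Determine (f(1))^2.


f(1) = -1
(-1)^2 = 1

1


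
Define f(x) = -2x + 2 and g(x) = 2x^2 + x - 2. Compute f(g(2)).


g(2) = 8
f(8) = -14

-14


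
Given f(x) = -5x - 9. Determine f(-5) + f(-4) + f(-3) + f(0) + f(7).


f(-5) = 16
f(-4) = 11
f(-3) = 6
f(0) = -9
f(7) = -44
Sum = -20

-20


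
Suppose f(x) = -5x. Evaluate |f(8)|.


f(8) = -40
|-40| = 40

40


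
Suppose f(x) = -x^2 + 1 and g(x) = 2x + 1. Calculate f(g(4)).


g(4) = 9
f(9) = (-1)*(9)^2 + 1 = -80

-80


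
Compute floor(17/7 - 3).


17/7 = 2.4286
2.4286 - 3 = -0.5714
floor(-0.5714) = -1

-1


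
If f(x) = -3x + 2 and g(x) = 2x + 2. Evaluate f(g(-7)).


g(-7) = -12
f(-12) = 38

38


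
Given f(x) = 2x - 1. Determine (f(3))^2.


f(3) = 5
(5)^2 = 25

25


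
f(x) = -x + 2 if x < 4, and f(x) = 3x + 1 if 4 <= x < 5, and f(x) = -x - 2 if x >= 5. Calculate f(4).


4 satisfies 4 <= x < 5
f(4) = 13

13


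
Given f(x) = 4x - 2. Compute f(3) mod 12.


f(3) = 10
10 mod 12 = 10

10


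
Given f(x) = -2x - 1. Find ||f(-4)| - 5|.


f(-4) = 7
|7| = 7
|7 - 5| = 2

2


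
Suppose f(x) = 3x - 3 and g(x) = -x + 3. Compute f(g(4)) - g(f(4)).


f(g(4)) = -6
g(f(4)) = -6
Difference = 0

0


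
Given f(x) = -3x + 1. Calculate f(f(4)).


f(4) = -11
f(-11) = 34

34


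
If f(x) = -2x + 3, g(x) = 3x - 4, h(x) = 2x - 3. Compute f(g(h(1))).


h(1) = -1
g(-1) = -7
f(-7) = 17

17


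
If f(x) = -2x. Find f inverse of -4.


Solve -2x = -4
x = (-4) / (-2) = 2

2


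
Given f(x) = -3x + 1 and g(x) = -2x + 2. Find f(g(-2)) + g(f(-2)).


f(g(-2)) = -17
g(f(-2)) = -12
Sum = -29

-29


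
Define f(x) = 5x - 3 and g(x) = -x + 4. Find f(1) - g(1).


f(1) = 2
g(1) = 3
Difference = -1

-1


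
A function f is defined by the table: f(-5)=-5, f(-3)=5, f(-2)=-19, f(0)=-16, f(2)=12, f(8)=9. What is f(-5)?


Reading from the table at x = -5

-5


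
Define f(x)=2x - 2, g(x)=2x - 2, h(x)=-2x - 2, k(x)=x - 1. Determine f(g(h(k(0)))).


k(0) = -1
h(-1) = 0
g(0) = -2
f(-2) = -6

-6


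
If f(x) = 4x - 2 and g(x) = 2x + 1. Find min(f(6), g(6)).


13


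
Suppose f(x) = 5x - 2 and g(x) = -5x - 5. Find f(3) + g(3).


-7


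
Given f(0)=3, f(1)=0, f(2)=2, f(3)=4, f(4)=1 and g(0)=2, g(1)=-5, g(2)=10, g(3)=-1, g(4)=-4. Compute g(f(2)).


f(2) = 2
g(2) = 10

10


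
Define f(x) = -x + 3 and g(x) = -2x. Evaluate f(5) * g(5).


f(5) = -2
g(5) = -10
Product = 20

20


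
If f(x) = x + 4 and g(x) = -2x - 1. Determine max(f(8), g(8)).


f(8) = 12
g(8) = -17
max = 12

12


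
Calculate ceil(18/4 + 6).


18/4 = 4.5
4.5 + 6 = 10.5
ceil(10.5) = 11

11


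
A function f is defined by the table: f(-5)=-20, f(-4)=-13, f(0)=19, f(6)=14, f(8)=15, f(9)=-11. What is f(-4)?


-13


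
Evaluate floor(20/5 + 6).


20/5 = 4
4 + 6 = 10
floor(10) = 10

10


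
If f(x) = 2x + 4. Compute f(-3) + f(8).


f(-3) = -2
f(8) = 20
Sum = 18

18


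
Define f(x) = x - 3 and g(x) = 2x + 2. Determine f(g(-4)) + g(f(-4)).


f(g(-4)) = -9
g(f(-4)) = -12
Sum = -21

-21


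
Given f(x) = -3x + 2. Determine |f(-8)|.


f(-8) = 26
|26| = 26

26


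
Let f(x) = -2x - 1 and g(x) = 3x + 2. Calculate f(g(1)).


g(1) = 5
f(5) = -11

-11


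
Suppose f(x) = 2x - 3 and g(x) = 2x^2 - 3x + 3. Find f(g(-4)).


91


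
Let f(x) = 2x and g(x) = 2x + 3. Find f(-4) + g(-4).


f(-4) = -8
g(-4) = -5
Sum = -13

-13


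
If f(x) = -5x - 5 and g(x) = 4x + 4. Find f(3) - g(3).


f(3) = -20
g(3) = 16
Difference = -36

-36


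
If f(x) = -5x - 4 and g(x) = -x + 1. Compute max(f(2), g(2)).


-1


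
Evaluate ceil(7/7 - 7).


7/7 = 1
1 - 7 = -6
ceil(-6) = -6

-6


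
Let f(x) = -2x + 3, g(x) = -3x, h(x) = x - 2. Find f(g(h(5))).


h(5) = 3
g(3) = -9
f(-9) = 21

21


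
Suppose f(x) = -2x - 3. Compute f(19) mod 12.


f(19) = -41
-41 mod 12 = 7

7


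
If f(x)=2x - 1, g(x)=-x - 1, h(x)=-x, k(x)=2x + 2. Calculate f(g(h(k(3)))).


13


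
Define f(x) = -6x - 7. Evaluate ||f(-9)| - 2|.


45


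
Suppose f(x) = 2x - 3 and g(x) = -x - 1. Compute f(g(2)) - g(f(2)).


f(g(2)) = -9
g(f(2)) = -2
Difference = -7

-7


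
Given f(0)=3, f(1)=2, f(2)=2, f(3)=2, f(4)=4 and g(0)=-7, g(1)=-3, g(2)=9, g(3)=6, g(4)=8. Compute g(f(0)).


f(0) = 3
g(3) = 6

6


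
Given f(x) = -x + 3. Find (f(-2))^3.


f(-2) = 5
(5)^3 = 125

125


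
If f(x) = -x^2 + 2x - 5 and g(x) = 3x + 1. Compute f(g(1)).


-13


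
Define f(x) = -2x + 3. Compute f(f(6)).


21


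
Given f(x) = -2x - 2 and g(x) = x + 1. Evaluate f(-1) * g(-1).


f(-1) = 0
g(-1) = 0
Product = 0

0


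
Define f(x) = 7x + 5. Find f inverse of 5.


Solve 7x + 5 = 5
x = (5 - 5) / 7 = 0

0


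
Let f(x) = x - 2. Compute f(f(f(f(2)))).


f(2) = 0
f(0) = -2
f(-2) = -4
f(-4) = -6

-6


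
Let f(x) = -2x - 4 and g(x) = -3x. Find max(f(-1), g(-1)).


f(-1) = -2
g(-1) = 3
max = 3

3


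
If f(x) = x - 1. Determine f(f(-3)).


-5


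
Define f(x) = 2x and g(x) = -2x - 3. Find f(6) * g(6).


f(6) = 12
g(6) = -15
Product = -180

-180


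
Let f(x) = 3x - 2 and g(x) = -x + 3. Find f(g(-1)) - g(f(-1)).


f(g(-1)) = 10
g(f(-1)) = 8
Difference = 2

2


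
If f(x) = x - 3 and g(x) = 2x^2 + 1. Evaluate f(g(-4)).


g(-4) = 33
f(33) = 30

30


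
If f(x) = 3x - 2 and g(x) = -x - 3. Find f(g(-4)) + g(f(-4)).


f(g(-4)) = 1
g(f(-4)) = 11
Sum = 12

12


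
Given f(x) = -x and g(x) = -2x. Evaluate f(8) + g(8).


-24


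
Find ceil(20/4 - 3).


20/4 = 5
5 - 3 = 2
ceil(2) = 2

2


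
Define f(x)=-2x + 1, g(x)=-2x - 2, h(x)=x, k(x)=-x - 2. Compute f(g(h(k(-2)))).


k(-2) = 0
h(0) = 0
g(0) = -2
f(-2) = 5

5


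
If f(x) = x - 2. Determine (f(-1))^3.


f(-1) = -3
(-3)^3 = -27

-27


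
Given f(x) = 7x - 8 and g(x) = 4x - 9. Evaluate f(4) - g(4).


13


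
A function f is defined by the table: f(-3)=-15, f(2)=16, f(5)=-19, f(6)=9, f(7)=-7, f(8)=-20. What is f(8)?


Reading from the table at x = 8

-20


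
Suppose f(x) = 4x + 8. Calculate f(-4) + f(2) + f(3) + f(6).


f(-4) = -8
f(2) = 16
f(3) = 20
f(6) = 32
Sum = 60

60


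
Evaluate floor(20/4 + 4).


20/4 = 5
5 + 4 = 9
floor(9) = 9

9


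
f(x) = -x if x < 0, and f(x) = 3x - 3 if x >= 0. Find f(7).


7 satisfies x >= 0
f(7) = 18

18


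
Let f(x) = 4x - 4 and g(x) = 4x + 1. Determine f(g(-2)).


g(-2) = -7
f(-7) = -32

-32


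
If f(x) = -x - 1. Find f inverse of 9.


Solve -x - 1 = 9
x = (9 + 1) / (-1) = -10

-10


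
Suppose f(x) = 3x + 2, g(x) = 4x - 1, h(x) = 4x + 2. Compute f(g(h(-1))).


h(-1) = -2
g(-2) = -9
f(-9) = -25

-25


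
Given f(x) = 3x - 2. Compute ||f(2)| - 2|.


2


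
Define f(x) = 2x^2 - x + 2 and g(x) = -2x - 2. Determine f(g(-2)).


g(-2) = 2
f(2) = 2*(2)^2 - 1*(2) + 2 = 8

8


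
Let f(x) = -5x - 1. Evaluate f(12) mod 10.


9


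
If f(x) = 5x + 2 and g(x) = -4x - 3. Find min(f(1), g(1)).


-7


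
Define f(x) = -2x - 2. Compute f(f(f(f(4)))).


f(4) = -10
f(-10) = 18
f(18) = -38
f(-38) = 74

74


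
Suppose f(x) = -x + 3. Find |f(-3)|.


6


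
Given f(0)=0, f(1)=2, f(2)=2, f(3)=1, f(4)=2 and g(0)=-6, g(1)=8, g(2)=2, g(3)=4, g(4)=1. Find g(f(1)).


f(1) = 2
g(2) = 2

2


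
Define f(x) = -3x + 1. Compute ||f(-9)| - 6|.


f(-9) = 28
|28| = 28
|28 - 6| = 22

22


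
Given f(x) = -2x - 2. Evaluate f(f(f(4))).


f(4) = -10
f(-10) = 18
f(18) = -38

-38


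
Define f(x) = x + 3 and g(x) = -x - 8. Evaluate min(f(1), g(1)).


f(1) = 4
g(1) = -9
min = -9

-9


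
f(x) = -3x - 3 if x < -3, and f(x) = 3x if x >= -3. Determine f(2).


6


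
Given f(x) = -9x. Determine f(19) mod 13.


f(19) = -171
-171 mod 13 = 11

11


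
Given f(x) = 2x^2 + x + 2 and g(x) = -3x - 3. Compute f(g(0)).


17


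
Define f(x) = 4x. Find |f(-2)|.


f(-2) = -8
|-8| = 8

8


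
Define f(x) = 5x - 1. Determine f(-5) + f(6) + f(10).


f(-5) = -26
f(6) = 29
f(10) = 49
Sum = 52

52


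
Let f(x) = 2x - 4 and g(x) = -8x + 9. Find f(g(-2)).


46


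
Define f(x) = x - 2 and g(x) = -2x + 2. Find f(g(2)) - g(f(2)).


f(g(2)) = -4
g(f(2)) = 2
Difference = -6

-6


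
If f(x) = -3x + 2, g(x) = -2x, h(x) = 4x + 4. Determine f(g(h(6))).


h(6) = 28
g(28) = -56
f(-56) = 170

170


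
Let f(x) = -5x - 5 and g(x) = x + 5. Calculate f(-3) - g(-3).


f(-3) = 10
g(-3) = 2
Difference = 8

8


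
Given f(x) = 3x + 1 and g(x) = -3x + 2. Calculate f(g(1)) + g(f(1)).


f(g(1)) = -2
g(f(1)) = -10
Sum = -12

-12


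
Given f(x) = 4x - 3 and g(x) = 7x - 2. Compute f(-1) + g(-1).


-16


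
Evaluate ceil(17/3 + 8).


17/3 = 5.6667
5.6667 + 8 = 13.6667
ceil(13.6667) = 14

14


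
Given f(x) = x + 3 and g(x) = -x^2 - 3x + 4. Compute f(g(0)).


g(0) = 4
f(4) = 7

7


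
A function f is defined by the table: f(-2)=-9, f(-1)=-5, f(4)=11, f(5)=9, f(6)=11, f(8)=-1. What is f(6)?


Reading from the table at x = 6

11


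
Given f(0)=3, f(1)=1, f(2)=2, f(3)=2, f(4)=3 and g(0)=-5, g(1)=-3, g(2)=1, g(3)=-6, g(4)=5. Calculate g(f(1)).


f(1) = 1
g(1) = -3

-3


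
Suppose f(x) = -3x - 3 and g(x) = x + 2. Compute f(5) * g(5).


f(5) = -18
g(5) = 7
Product = -126

-126


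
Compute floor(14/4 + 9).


14/4 = 3.5
3.5 + 9 = 12.5
floor(12.5) = 12

12


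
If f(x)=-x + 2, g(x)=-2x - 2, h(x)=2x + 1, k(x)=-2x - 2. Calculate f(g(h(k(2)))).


k(2) = -6
h(-6) = -11
g(-11) = 20
f(20) = -18

-18


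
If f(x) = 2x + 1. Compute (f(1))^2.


9


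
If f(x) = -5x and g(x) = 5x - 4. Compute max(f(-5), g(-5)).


25


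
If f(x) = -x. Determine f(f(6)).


f(6) = -6
f(-6) = 6

6


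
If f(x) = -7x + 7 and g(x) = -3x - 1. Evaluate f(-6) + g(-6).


f(-6) = 49
g(-6) = 17
Sum = 66

66


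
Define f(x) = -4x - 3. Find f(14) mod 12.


f(14) = -59
-59 mod 12 = 1

1


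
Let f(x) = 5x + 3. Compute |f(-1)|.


2


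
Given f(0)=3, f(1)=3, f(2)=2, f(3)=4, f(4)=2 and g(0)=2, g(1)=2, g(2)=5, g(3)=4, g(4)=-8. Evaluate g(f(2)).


f(2) = 2
g(2) = 5

5


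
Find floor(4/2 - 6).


4/2 = 2
2 - 6 = -4
floor(-4) = -4

-4


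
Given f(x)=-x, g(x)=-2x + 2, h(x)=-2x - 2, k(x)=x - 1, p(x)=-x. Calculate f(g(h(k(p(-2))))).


p(-2) = 2
k(2) = 1
h(1) = -4
g(-4) = 10
f(10) = -10

-10


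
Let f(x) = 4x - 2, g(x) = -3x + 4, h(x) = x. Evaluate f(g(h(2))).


h(2) = 2
g(2) = -2
f(-2) = -10

-10


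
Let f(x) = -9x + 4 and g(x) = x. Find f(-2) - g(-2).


24


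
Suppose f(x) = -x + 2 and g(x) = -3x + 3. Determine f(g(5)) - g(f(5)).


f(g(5)) = 14
g(f(5)) = 12
Difference = 2

2


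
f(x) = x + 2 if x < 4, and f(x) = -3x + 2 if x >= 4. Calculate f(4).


-10


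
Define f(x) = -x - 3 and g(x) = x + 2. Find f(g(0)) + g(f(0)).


f(g(0)) = -5
g(f(0)) = -1
Sum = -6

-6


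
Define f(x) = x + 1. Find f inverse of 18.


Solve x + 1 = 18
x = (18 - 1) / 1 = 17

17


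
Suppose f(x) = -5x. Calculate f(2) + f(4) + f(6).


f(2) = -10
f(4) = -20
f(6) = -30
Sum = -60

-60


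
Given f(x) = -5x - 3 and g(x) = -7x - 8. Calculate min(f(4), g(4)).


-36


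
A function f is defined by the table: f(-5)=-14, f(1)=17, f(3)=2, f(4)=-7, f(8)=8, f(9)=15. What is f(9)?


Reading from the table at x = 9

15


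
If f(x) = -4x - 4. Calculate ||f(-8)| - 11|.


f(-8) = 28
|28| = 28
|28 - 11| = 17

17


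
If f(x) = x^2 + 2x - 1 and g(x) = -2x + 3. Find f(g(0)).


14


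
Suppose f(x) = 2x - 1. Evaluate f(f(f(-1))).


f(-1) = -3
f(-3) = -7
f(-7) = -15

-15


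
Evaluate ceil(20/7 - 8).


-5


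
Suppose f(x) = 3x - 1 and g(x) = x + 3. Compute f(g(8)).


32


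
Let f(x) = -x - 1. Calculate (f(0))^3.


f(0) = -1
(-1)^3 = -1

-1


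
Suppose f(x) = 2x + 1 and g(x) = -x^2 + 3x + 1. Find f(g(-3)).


g(-3) = -17
f(-17) = -33

-33


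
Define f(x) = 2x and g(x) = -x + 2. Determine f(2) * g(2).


f(2) = 4
g(2) = 0
Product = 0

0


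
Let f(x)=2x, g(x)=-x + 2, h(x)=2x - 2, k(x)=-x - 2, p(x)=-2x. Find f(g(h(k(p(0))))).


p(0) = 0
k(0) = -2
h(-2) = -6
g(-6) = 8
f(8) = 16

16


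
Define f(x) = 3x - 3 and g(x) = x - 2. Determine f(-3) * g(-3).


60


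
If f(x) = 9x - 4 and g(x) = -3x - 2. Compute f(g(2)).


-76


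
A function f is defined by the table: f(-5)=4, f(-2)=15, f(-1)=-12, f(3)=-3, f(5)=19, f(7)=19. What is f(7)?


Reading from the table at x = 7

19


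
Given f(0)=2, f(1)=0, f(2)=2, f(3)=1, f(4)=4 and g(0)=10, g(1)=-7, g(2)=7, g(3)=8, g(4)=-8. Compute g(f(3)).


f(3) = 1
g(1) = -7

-7


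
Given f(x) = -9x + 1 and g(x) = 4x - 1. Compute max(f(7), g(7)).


27


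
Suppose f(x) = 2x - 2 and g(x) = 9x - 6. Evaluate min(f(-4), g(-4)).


f(-4) = -10
g(-4) = -42
min = -42

-42


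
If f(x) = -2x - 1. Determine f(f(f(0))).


f(0) = -1
f(-1) = 1
f(1) = -3

-3


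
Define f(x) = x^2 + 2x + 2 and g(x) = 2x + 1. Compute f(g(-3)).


17


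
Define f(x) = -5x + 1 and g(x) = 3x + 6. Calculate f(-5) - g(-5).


f(-5) = 26
g(-5) = -9
Difference = 35

35


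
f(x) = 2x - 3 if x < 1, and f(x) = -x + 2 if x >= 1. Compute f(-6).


-6 satisfies x < 1
f(-6) = -15

-15


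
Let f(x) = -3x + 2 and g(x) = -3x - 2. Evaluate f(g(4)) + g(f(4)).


f(g(4)) = 44
g(f(4)) = 28
Sum = 72

72


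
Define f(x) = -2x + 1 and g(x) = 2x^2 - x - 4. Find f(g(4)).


-47


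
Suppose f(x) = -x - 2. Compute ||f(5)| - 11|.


f(5) = -7
|-7| = 7
|7 - 11| = 4

4


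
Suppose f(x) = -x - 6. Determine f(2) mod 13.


5


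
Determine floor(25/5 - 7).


25/5 = 5
5 - 7 = -2
floor(-2) = -2

-2


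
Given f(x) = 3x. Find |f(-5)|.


15


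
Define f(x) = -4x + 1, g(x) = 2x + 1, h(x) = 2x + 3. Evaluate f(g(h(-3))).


h(-3) = -3
g(-3) = -5
f(-5) = 21

21


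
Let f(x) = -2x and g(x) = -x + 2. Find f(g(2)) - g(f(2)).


f(g(2)) = 0
g(f(2)) = 6
Difference = -6

-6


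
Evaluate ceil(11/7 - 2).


11/7 = 1.5714
1.5714 - 2 = -0.4286
ceil(-0.4286) = 0

0


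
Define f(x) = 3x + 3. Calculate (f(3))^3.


f(3) = 12
(12)^3 = 1728

1728


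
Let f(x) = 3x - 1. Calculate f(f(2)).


f(2) = 5
f(5) = 14

14


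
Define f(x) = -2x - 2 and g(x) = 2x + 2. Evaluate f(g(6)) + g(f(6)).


f(g(6)) = -30
g(f(6)) = -26
Sum = -56

-56


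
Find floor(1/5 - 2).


1/5 = 0.2
0.2 - 2 = -1.8
floor(-1.8) = -2

-2


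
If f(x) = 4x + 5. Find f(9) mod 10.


f(9) = 41
41 mod 10 = 1

1


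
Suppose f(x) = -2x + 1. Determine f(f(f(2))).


-13


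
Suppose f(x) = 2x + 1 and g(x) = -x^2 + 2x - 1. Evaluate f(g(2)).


g(2) = -1
f(-1) = -1

-1


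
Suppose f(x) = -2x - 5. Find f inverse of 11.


Solve -2x - 5 = 11
x = (11 + 5) / (-2) = -8

-8


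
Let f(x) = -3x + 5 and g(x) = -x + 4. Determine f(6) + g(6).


-15


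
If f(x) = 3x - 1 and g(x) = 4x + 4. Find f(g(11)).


g(11) = 48
f(48) = 143

143
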